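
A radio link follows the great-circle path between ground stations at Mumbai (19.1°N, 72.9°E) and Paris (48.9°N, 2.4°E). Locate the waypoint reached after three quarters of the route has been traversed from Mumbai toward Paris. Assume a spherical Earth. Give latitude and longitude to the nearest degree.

Convert each endpoint to a unit vector on the sphere (x = cos φ cos λ, y = cos φ sin λ, z = sin φ).
The central angle between the endpoints is δ = arccos(p₁·p₂) ≈ 1.100 rad (63.0°).
Interpolate at f = 3/4 with slerp weights a = sin((1−f)δ)/sin δ ≈ 0.305, b = sin(fδ)/sin δ ≈ 0.824.
p = a·p₁ + b·p₂ ≈ (0.626, 0.298, 0.721); φ = arcsin(p_z) ≈ 46.12°, λ = atan2(p_y, p_x) ≈ 25.45°.

≈ 46°N, 25°E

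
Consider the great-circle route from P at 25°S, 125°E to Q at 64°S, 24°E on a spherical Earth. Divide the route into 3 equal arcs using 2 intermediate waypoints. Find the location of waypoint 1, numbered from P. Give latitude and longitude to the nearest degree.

Convert each endpoint to a unit vector on the sphere (x = cos φ cos λ, y = cos φ sin λ, z = sin φ).
The central angle between the endpoints is δ = arccos(p₁·p₂) ≈ 1.262 rad (72.3°).
Interpolate at f = 1/3 with slerp weights a = sin((1−f)δ)/sin δ ≈ 0.783, b = sin(fδ)/sin δ ≈ 0.429.
p = a·p₁ + b·p₂ ≈ (-0.235, 0.657, -0.716); φ = arcsin(p_z) ≈ -45.72°, λ = atan2(p_y, p_x) ≈ 109.68°.

≈ 46°S, 110°E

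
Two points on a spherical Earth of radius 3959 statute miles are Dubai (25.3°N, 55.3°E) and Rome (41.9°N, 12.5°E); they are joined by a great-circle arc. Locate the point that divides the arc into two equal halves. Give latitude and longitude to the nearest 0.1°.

The haversine formula gives a central angle δ ≈ 0.677 rad (38.8°) between the endpoints.
Interpolate at f = 1/2 with slerp weights a = sin((1−f)δ)/sin δ ≈ 0.530, b = sin(fδ)/sin δ ≈ 0.530.
p = a·p₁ + b·p₂ ≈ (0.658, 0.479, 0.581); φ = arcsin(p_z) ≈ 35.49°, λ = atan2(p_y, p_x) ≈ 36.08°.

≈ 35.5°N, 36.1°E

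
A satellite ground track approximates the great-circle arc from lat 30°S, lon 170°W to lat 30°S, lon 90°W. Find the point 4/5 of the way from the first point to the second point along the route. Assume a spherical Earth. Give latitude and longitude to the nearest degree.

≈ lat 34°S, lon 105°W

Write both endpoints as unit vectors p₁, p₂ with components (cos φ cos λ, cos φ sin λ, sin φ).
The central angle between the endpoints is δ = arccos(p₁·p₂) ≈ 1.181 rad (67.7°).
Interpolate at f = 4/5 with slerp weights a = sin((1−f)δ)/sin δ ≈ 0.253, b = sin(fδ)/sin δ ≈ 0.876.
p = a·p₁ + b·p₂ ≈ (-0.216, -0.797, -0.565); φ = arcsin(p_z) ≈ -34.37°, λ = atan2(p_y, p_x) ≈ -105.15°.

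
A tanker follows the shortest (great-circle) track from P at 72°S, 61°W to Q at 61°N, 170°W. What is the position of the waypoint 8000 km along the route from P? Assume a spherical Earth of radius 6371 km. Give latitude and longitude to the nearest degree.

Write both endpoints as unit vectors p₁, p₂ with components (cos φ cos λ, cos φ sin λ, sin φ).
The central angle between the endpoints is δ = arccos(p₁·p₂) ≈ 2.648 rad (151.7°). The total great-circle distance is δ·R ≈ 2.648 × 6371 ≈ 16870 km, so the target fraction is f = 8000/16870 ≈ 0.474.
Interpolate at f ≈ 0.474 with slerp weights a = sin((1−f)δ)/sin δ ≈ 2.077, b = sin(fδ)/sin δ ≈ 2.006.
p = a·p₁ + b·p₂ ≈ (-0.647, -0.730, -0.220); φ = arcsin(p_z) ≈ -12.72°, λ = atan2(p_y, p_x) ≈ -131.53°.

≈ 13°S, 132°W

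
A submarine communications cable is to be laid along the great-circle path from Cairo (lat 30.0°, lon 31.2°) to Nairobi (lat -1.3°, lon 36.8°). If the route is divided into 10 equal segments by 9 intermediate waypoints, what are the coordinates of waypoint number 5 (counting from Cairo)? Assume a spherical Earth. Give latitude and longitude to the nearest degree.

≈ lat 14°, lon 34°

Write both endpoints as unit vectors p₁, p₂ with components (cos φ cos λ, cos φ sin λ, sin φ).
The central angle between the endpoints is δ = arccos(p₁·p₂) ≈ 0.554 rad (31.8°).
Interpolate at f = 5/10 with slerp weights a = sin((1−f)δ)/sin δ ≈ 0.520, b = sin(fδ)/sin δ ≈ 0.520.
p = a·p₁ + b·p₂ ≈ (0.801, 0.545, 0.248); φ = arcsin(p_z) ≈ 14.37°, λ = atan2(p_y, p_x) ≈ 34.20°.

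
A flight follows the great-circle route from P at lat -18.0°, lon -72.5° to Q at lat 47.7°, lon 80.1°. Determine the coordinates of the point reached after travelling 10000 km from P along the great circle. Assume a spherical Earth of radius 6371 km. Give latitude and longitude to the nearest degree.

≈ lat 55°, lon -10°

Convert each endpoint to a unit vector on the sphere (x = cos φ cos λ, y = cos φ sin λ, z = sin φ).
The central angle between the endpoints is δ = arccos(p₁·p₂) ≈ 2.493 rad (142.8°). The total great-circle distance is δ·R ≈ 2.493 × 6371 ≈ 15882 km, so the target fraction is f = 10000/15882 ≈ 0.630.
Interpolate at f ≈ 0.630 with slerp weights a = sin((1−f)δ)/sin δ ≈ 1.320, b = sin(fδ)/sin δ ≈ 1.655.
p = a·p₁ + b·p₂ ≈ (0.569, -0.100, 0.816); φ = arcsin(p_z) ≈ 54.71°, λ = atan2(p_y, p_x) ≈ -9.97°.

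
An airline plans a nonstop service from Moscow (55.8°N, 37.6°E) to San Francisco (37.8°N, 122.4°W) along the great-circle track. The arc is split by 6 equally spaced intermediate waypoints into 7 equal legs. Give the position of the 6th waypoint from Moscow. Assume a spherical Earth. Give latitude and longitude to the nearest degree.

The haversine formula gives a central angle δ ≈ 1.481 rad (84.9°) between the endpoints.
Interpolate at f = 6/7 with slerp weights a = sin((1−f)δ)/sin δ ≈ 0.211, b = sin(fδ)/sin δ ≈ 0.959.
p = a·p₁ + b·p₂ ≈ (-0.312, -0.567, 0.762); φ = arcsin(p_z) ≈ 49.65°, λ = atan2(p_y, p_x) ≈ -118.81°.

≈ 50°N, 119°W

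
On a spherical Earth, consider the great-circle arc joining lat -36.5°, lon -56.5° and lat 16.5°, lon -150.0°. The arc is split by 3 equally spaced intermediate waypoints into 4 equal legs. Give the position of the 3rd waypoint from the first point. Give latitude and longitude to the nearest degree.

Convert each endpoint to a unit vector on the sphere (x = cos φ cos λ, y = cos φ sin λ, z = sin φ).
The central angle between the endpoints is δ = arccos(p₁·p₂) ≈ 1.789 rad (102.5°).
Interpolate at f = 3/4 with slerp weights a = sin((1−f)δ)/sin δ ≈ 0.443, b = sin(fδ)/sin δ ≈ 0.997.
p = a·p₁ + b·p₂ ≈ (-0.632, -0.775, 0.020); φ = arcsin(p_z) ≈ 1.14°, λ = atan2(p_y, p_x) ≈ -129.18°.

≈ lat 1°, lon -129°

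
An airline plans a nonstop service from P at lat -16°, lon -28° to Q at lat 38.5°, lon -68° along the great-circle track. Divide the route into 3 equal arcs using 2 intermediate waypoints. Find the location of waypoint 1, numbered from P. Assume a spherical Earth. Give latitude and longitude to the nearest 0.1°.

From cos δ = sin φ₁ sin φ₂ + cos φ₁ cos φ₂ cos Δλ, the central angle is δ ≈ 1.154 rad (66.1°).
Interpolate at f = 1/3 with slerp weights a = sin((1−f)δ)/sin δ ≈ 0.761, b = sin(fδ)/sin δ ≈ 0.410.
p = a·p₁ + b·p₂ ≈ (0.766, -0.641, 0.046); φ = arcsin(p_z) ≈ 2.62°, λ = atan2(p_y, p_x) ≈ -39.93°.

≈ lat 2.6°, lon -39.9°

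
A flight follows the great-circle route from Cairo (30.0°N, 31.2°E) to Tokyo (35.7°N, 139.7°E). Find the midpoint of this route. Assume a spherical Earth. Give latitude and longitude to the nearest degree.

≈ (48°N, 83°E)

Write both endpoints as unit vectors p₁, p₂ with components (cos φ cos λ, cos φ sin λ, sin φ).
The central angle between the endpoints is δ = arccos(p₁·p₂) ≈ 1.502 rad (86.1°).
Interpolate at f = 1/2 with slerp weights a = sin((1−f)δ)/sin δ ≈ 0.684, b = sin(fδ)/sin δ ≈ 0.684.
p = a·p₁ + b·p₂ ≈ (0.083, 0.666, 0.741); φ = arcsin(p_z) ≈ 47.83°, λ = atan2(p_y, p_x) ≈ 82.89°.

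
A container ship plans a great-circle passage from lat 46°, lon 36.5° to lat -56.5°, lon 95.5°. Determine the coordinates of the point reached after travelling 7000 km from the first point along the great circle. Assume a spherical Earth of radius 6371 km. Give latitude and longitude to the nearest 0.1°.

≈ lat -11.7°, lon 64.5°

Convert each endpoint to a unit vector on the sphere (x = cos φ cos λ, y = cos φ sin λ, z = sin φ).
The central angle between the endpoints is δ = arccos(p₁·p₂) ≈ 1.985 rad (113.7°). The total great-circle distance is δ·R ≈ 1.985 × 6371 ≈ 12646 km, so the target fraction is f = 7000/12646 ≈ 0.554.
Interpolate at f ≈ 0.554 with slerp weights a = sin((1−f)δ)/sin δ ≈ 0.846, b = sin(fδ)/sin δ ≈ 0.973.
p = a·p₁ + b·p₂ ≈ (0.421, 0.884, -0.203); φ = arcsin(p_z) ≈ -11.69°, λ = atan2(p_y, p_x) ≈ 64.53°.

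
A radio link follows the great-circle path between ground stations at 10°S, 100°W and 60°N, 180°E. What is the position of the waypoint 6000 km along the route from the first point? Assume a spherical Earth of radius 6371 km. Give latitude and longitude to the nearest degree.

≈ 36°N, 130°W

Write both endpoints as unit vectors p₁, p₂ with components (cos φ cos λ, cos φ sin λ, sin φ).
The central angle between the endpoints is δ = arccos(p₁·p₂) ≈ 1.636 rad (93.7°). The total great-circle distance is δ·R ≈ 1.636 × 6371 ≈ 10421 km, so the target fraction is f = 6000/10421 ≈ 0.576.
Interpolate at f ≈ 0.576 with slerp weights a = sin((1−f)δ)/sin δ ≈ 0.641, b = sin(fδ)/sin δ ≈ 0.810.
p = a·p₁ + b·p₂ ≈ (-0.515, -0.622, 0.590); φ = arcsin(p_z) ≈ 36.19°, λ = atan2(p_y, p_x) ≈ -129.63°.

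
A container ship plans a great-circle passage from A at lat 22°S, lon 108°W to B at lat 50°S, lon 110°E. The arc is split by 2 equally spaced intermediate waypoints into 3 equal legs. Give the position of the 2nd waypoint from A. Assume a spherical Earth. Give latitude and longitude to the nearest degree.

≈ lat 68°S, lon 169°E

Write both endpoints as unit vectors p₁, p₂ with components (cos φ cos λ, cos φ sin λ, sin φ).
The central angle between the endpoints is δ = arccos(p₁·p₂) ≈ 1.755 rad (100.5°).
Interpolate at f = 2/3 with slerp weights a = sin((1−f)δ)/sin δ ≈ 0.562, b = sin(fδ)/sin δ ≈ 0.936.
p = a·p₁ + b·p₂ ≈ (-0.367, 0.070, -0.928); φ = arcsin(p_z) ≈ -68.07°, λ = atan2(p_y, p_x) ≈ 169.13°.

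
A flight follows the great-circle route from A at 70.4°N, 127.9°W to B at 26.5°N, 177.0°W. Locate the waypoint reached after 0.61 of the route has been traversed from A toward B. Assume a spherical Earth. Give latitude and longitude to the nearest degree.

Write both endpoints as unit vectors p₁, p₂ with components (cos φ cos λ, cos φ sin λ, sin φ).
The central angle between the endpoints is δ = arccos(p₁·p₂) ≈ 0.906 rad (51.9°).
Interpolate at f = 0.61 with slerp weights a = sin((1−f)δ)/sin δ ≈ 0.440, b = sin(fδ)/sin δ ≈ 0.667.
p = a·p₁ + b·p₂ ≈ (-0.687, -0.148, 0.712); φ = arcsin(p_z) ≈ 45.38°, λ = atan2(p_y, p_x) ≈ -167.87°.

≈ 45°N, 168°W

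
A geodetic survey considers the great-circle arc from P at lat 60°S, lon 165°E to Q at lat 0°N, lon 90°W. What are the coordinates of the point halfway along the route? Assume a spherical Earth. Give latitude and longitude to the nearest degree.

≈ lat 41°S, lon 119°W

From cos δ = sin φ₁ sin φ₂ + cos φ₁ cos φ₂ cos Δλ, the central angle is δ ≈ 1.701 rad (97.4°).
Interpolate at f = 1/2 with slerp weights a = sin((1−f)δ)/sin δ ≈ 0.758, b = sin(fδ)/sin δ ≈ 0.758.
p = a·p₁ + b·p₂ ≈ (-0.366, -0.660, -0.656); φ = arcsin(p_z) ≈ -41.02°, λ = atan2(p_y, p_x) ≈ -119.02°.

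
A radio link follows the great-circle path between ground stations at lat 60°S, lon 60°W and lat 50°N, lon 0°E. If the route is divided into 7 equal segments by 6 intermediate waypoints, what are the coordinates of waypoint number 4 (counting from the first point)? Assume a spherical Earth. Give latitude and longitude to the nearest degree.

≈ lat 2°N, lon 23°W

Convert each endpoint to a unit vector on the sphere (x = cos φ cos λ, y = cos φ sin λ, z = sin φ).
The central angle between the endpoints is δ = arccos(p₁·p₂) ≈ 2.098 rad (120.2°).
Interpolate at f = 4/7 with slerp weights a = sin((1−f)δ)/sin δ ≈ 0.905, b = sin(fδ)/sin δ ≈ 1.078.
p = a·p₁ + b·p₂ ≈ (0.919, -0.392, 0.041); φ = arcsin(p_z) ≈ 2.37°, λ = atan2(p_y, p_x) ≈ -23.10°.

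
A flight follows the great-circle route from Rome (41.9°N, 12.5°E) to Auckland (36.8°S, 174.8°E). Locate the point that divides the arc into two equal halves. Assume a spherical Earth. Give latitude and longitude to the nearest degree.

≈ (16°N, 107°E)

From cos δ = sin φ₁ sin φ₂ + cos φ₁ cos φ₂ cos Δλ, the central angle is δ ≈ 2.887 rad (165.4°).
Interpolate at f = 1/2 with slerp weights a = sin((1−f)δ)/sin δ ≈ 3.942, b = sin(fδ)/sin δ ≈ 3.942.
p = a·p₁ + b·p₂ ≈ (-0.279, 0.921, 0.271); φ = arcsin(p_z) ≈ 15.74°, λ = atan2(p_y, p_x) ≈ 106.85°.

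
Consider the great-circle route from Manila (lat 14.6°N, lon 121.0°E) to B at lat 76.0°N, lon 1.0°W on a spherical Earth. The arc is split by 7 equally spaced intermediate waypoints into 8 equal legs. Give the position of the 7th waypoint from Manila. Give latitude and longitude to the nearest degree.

≈ lat 78°N, lon 46°E

From cos δ = sin φ₁ sin φ₂ + cos φ₁ cos φ₂ cos Δλ, the central angle is δ ≈ 1.450 rad (83.1°).
Interpolate at f = 7/8 with slerp weights a = sin((1−f)δ)/sin δ ≈ 0.182, b = sin(fδ)/sin δ ≈ 0.962.
p = a·p₁ + b·p₂ ≈ (0.142, 0.147, 0.979); φ = arcsin(p_z) ≈ 78.22°, λ = atan2(p_y, p_x) ≈ 45.88°.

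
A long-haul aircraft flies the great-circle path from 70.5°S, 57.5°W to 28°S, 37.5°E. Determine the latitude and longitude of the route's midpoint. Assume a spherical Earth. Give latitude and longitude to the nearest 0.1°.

From cos δ = sin φ₁ sin φ₂ + cos φ₁ cos φ₂ cos Δλ, the central angle is δ ≈ 1.141 rad (65.4°).
Interpolate at f = 1/2 with slerp weights a = sin((1−f)δ)/sin δ ≈ 0.594, b = sin(fδ)/sin δ ≈ 0.594.
p = a·p₁ + b·p₂ ≈ (0.523, 0.152, -0.839); φ = arcsin(p_z) ≈ -57.02°, λ = atan2(p_y, p_x) ≈ 16.22°.

≈ 57.0°S, 16.2°E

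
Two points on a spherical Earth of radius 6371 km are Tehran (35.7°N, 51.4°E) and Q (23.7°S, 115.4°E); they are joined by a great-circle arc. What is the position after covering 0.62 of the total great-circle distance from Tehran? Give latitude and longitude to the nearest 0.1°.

≈ (0.5°S, 92.4°E)

Convert each endpoint to a unit vector on the sphere (x = cos φ cos λ, y = cos φ sin λ, z = sin φ).
The central angle between the endpoints is δ = arccos(p₁·p₂) ≈ 1.479 rad (84.8°).
Interpolate at f = 0.62 with slerp weights a = sin((1−f)δ)/sin δ ≈ 0.535, b = sin(fδ)/sin δ ≈ 0.797.
p = a·p₁ + b·p₂ ≈ (-0.042, 0.999, -0.008); φ = arcsin(p_z) ≈ -0.46°, λ = atan2(p_y, p_x) ≈ 92.40°.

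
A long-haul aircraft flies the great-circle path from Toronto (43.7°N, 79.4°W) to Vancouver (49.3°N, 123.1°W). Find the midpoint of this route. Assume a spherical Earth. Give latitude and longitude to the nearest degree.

Write both endpoints as unit vectors p₁, p₂ with components (cos φ cos λ, cos φ sin λ, sin φ).
The central angle between the endpoints is δ = arccos(p₁·p₂) ≈ 0.526 rad (30.2°).
Interpolate at f = 1/2 with slerp weights a = sin((1−f)δ)/sin δ ≈ 0.518, b = sin(fδ)/sin δ ≈ 0.518.
p = a·p₁ + b·p₂ ≈ (-0.116, -0.651, 0.750); φ = arcsin(p_z) ≈ 48.62°, λ = atan2(p_y, p_x) ≈ -100.07°.

≈ 49°N, 100°W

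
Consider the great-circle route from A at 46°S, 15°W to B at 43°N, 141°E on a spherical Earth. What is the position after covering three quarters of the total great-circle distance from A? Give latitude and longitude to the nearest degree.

Convert each endpoint to a unit vector on the sphere (x = cos φ cos λ, y = cos φ sin λ, z = sin φ).
The central angle between the endpoints is δ = arccos(p₁·p₂) ≈ 2.839 rad (162.7°).
Interpolate at f = 3/4 with slerp weights a = sin((1−f)δ)/sin δ ≈ 2.190, b = sin(fδ)/sin δ ≈ 2.850.
p = a·p₁ + b·p₂ ≈ (-0.150, 0.918, 0.368); φ = arcsin(p_z) ≈ 21.58°, λ = atan2(p_y, p_x) ≈ 99.28°.

≈ 22°N, 99°E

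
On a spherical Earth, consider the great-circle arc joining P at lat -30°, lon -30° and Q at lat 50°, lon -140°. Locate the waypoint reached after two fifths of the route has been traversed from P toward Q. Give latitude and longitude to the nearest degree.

≈ lat 7°, lon -65°

Write both endpoints as unit vectors p₁, p₂ with components (cos φ cos λ, cos φ sin λ, sin φ).
The central angle between the endpoints is δ = arccos(p₁·p₂) ≈ 2.181 rad (125.0°).
Interpolate at f = 2/5 with slerp weights a = sin((1−f)δ)/sin δ ≈ 1.179, b = sin(fδ)/sin δ ≈ 0.935.
p = a·p₁ + b·p₂ ≈ (0.424, -0.897, 0.127); φ = arcsin(p_z) ≈ 7.28°, λ = atan2(p_y, p_x) ≈ -64.70°.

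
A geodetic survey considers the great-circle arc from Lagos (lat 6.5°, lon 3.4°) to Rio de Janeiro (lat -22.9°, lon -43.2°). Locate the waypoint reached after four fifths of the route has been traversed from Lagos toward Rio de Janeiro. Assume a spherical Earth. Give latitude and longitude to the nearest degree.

Convert each endpoint to a unit vector on the sphere (x = cos φ cos λ, y = cos φ sin λ, z = sin φ).
The central angle between the endpoints is δ = arccos(p₁·p₂) ≈ 0.946 rad (54.2°).
Interpolate at f = 4/5 with slerp weights a = sin((1−f)δ)/sin δ ≈ 0.232, b = sin(fδ)/sin δ ≈ 0.847.
p = a·p₁ + b·p₂ ≈ (0.798, -0.520, -0.303); φ = arcsin(p_z) ≈ -17.65°, λ = atan2(p_y, p_x) ≈ -33.08°.

≈ lat -18°, lon -33°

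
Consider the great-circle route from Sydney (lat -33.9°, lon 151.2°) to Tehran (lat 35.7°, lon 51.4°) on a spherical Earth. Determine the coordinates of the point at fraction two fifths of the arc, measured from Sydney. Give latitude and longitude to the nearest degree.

From cos δ = sin φ₁ sin φ₂ + cos φ₁ cos φ₂ cos Δλ, the central angle is δ ≈ 2.027 rad (116.1°).
Interpolate at f = 2/5 with slerp weights a = sin((1−f)δ)/sin δ ≈ 1.044, b = sin(fδ)/sin δ ≈ 0.807.
p = a·p₁ + b·p₂ ≈ (-0.351, 0.930, -0.111); φ = arcsin(p_z) ≈ -6.40°, λ = atan2(p_y, p_x) ≈ 110.66°.

≈ lat -6°, lon 111°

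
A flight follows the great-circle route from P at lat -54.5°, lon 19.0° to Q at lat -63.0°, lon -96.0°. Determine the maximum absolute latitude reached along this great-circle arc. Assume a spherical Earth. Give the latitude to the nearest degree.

The great circle lies in the plane with unit normal n̂ = (p₁ × p₂)/|p₁ × p₂|.
Here n̂_z ≈ -0.303; the vertex latitude is φ_max = arccos|n̂_z| ≈ 72.4°.
Check via Clairaut: cos φ_max = |cos φ₁| · sin C = cos(54.5°)·sin(148.6°) ≈ 0.303, again giving ≈ 72.4°.

≈ -72°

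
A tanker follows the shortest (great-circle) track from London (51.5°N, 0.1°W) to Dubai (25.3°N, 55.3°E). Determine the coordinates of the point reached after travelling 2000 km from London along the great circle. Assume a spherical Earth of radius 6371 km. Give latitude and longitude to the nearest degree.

Write both endpoints as unit vectors p₁, p₂ with components (cos φ cos λ, cos φ sin λ, sin φ).
The central angle between the endpoints is δ = arccos(p₁·p₂) ≈ 0.858 rad (49.2°). The total great-circle distance is δ·R ≈ 0.858 × 6371 ≈ 5466 km, so the target fraction is f = 2000/5466 ≈ 0.366.
Interpolate at f ≈ 0.366 with slerp weights a = sin((1−f)δ)/sin δ ≈ 0.684, b = sin(fδ)/sin δ ≈ 0.408.
p = a·p₁ + b·p₂ ≈ (0.636, 0.303, 0.710); φ = arcsin(p_z) ≈ 45.22°, λ = atan2(p_y, p_x) ≈ 25.45°.

≈ (45°N, 25°E)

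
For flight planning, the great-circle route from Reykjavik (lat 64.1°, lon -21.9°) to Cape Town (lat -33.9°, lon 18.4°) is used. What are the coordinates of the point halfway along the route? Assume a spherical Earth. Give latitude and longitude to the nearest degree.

≈ lat 16°, lon 5°

Convert each endpoint to a unit vector on the sphere (x = cos φ cos λ, y = cos φ sin λ, z = sin φ).
The central angle between the endpoints is δ = arccos(p₁·p₂) ≈ 1.798 rad (103.0°).
Interpolate at f = 1/2 with slerp weights a = sin((1−f)δ)/sin δ ≈ 0.803, b = sin(fδ)/sin δ ≈ 0.803.
p = a·p₁ + b·p₂ ≈ (0.958, 0.080, 0.275); φ = arcsin(p_z) ≈ 15.94°, λ = atan2(p_y, p_x) ≈ 4.75°.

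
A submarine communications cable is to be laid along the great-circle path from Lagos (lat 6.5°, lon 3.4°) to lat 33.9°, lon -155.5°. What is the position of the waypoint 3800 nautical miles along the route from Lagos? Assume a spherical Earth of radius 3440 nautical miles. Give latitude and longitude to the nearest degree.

≈ lat 59°, lon -43°

Convert each endpoint to a unit vector on the sphere (x = cos φ cos λ, y = cos φ sin λ, z = sin φ).
The central angle between the endpoints is δ = arccos(p₁·p₂) ≈ 2.355 rad (134.9°). The total great-circle distance is δ·R ≈ 2.355 × 3440 ≈ 8101 nmi, so the target fraction is f = 3800/8101 ≈ 0.469.
Interpolate at f ≈ 0.469 with slerp weights a = sin((1−f)δ)/sin δ ≈ 1.341, b = sin(fδ)/sin δ ≈ 1.262.
p = a·p₁ + b·p₂ ≈ (0.377, -0.355, 0.856); φ = arcsin(p_z) ≈ 58.82°, λ = atan2(p_y, p_x) ≈ -43.33°.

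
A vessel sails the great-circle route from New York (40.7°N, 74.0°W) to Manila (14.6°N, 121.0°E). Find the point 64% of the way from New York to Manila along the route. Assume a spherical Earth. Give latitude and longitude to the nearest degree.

≈ 57°N, 138°E

Convert each endpoint to a unit vector on the sphere (x = cos φ cos λ, y = cos φ sin λ, z = sin φ).
The central angle between the endpoints is δ = arccos(p₁·p₂) ≈ 2.146 rad (123.0°).
Interpolate at f = 0.64 with slerp weights a = sin((1−f)δ)/sin δ ≈ 0.832, b = sin(fδ)/sin δ ≈ 1.169.
p = a·p₁ + b·p₂ ≈ (-0.409, 0.363, 0.837); φ = arcsin(p_z) ≈ 56.85°, λ = atan2(p_y, p_x) ≈ 138.37°.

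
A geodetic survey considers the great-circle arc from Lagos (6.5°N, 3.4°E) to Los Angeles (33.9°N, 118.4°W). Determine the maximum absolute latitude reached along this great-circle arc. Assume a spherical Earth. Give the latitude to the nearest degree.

The great circle lies in the plane with unit normal n̂ = (p₁ × p₂)/|p₁ × p₂|.
Here n̂_z ≈ -0.755; the vertex latitude is φ_max = arccos|n̂_z| ≈ 41.0°.
Check via Clairaut: cos φ_max = |cos φ₁| · sin C = cos(6.5°)·sin(49.4°) ≈ 0.755, again giving ≈ 41.0°.

≈ 41°N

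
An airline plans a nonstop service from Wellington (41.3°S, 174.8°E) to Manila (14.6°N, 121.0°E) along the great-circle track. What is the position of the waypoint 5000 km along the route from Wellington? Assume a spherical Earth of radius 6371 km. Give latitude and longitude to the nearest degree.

Write both endpoints as unit vectors p₁, p₂ with components (cos φ cos λ, cos φ sin λ, sin φ).
The central angle between the endpoints is δ = arccos(p₁·p₂) ≈ 1.305 rad (74.8°). The total great-circle distance is δ·R ≈ 1.305 × 6371 ≈ 8312 km, so the target fraction is f = 5000/8312 ≈ 0.602.
Interpolate at f ≈ 0.602 with slerp weights a = sin((1−f)δ)/sin δ ≈ 0.515, b = sin(fδ)/sin δ ≈ 0.732.
p = a·p₁ + b·p₂ ≈ (-0.750, 0.643, -0.155); φ = arcsin(p_z) ≈ -8.93°, λ = atan2(p_y, p_x) ≈ 139.42°.

≈ 9°S, 139°E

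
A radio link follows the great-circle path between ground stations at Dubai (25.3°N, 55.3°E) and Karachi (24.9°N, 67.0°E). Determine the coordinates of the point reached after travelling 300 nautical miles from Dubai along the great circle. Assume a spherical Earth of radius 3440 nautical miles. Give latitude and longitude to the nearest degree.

≈ (25°N, 61°E)

Convert each endpoint to a unit vector on the sphere (x = cos φ cos λ, y = cos φ sin λ, z = sin φ).
The central angle between the endpoints is δ = arccos(p₁·p₂) ≈ 0.185 rad (10.6°). The total great-circle distance is δ·R ≈ 0.185 × 3440 ≈ 636 nmi, so the target fraction is f = 300/636 ≈ 0.471.
Interpolate at f ≈ 0.471 with slerp weights a = sin((1−f)δ)/sin δ ≈ 0.531, b = sin(fδ)/sin δ ≈ 0.474.
p = a·p₁ + b·p₂ ≈ (0.441, 0.790, 0.426); φ = arcsin(p_z) ≈ 25.23°, λ = atan2(p_y, p_x) ≈ 60.82°.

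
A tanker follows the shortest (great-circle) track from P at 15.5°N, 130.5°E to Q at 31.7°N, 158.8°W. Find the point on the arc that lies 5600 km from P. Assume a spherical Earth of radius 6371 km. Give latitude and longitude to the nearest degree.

≈ 31°N, 177°W

Convert each endpoint to a unit vector on the sphere (x = cos φ cos λ, y = cos φ sin λ, z = sin φ).
The central angle between the endpoints is δ = arccos(p₁·p₂) ≈ 1.147 rad (65.7°). The total great-circle distance is δ·R ≈ 1.147 × 6371 ≈ 7306 km, so the target fraction is f = 5600/7306 ≈ 0.766.
Interpolate at f ≈ 0.766 with slerp weights a = sin((1−f)δ)/sin δ ≈ 0.290, b = sin(fδ)/sin δ ≈ 0.845.
p = a·p₁ + b·p₂ ≈ (-0.852, -0.047, 0.522); φ = arcsin(p_z) ≈ 31.44°, λ = atan2(p_y, p_x) ≈ -176.83°.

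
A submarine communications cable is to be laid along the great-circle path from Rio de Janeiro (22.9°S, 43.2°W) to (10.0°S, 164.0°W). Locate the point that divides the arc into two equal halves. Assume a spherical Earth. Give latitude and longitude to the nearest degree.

Convert each endpoint to a unit vector on the sphere (x = cos φ cos λ, y = cos φ sin λ, z = sin φ).
The central angle between the endpoints is δ = arccos(p₁·p₂) ≈ 1.979 rad (113.4°).
Interpolate at f = 1/2 with slerp weights a = sin((1−f)δ)/sin δ ≈ 0.911, b = sin(fδ)/sin δ ≈ 0.911.
p = a·p₁ + b·p₂ ≈ (-0.251, -0.821, -0.512); φ = arcsin(p_z) ≈ -30.83°, λ = atan2(p_y, p_x) ≈ -106.96°.

≈ (31°S, 107°W)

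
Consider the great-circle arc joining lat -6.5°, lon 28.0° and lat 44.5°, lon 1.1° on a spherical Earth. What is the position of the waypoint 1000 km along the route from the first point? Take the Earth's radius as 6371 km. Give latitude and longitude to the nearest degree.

≈ lat 2°, lon 25°

Write both endpoints as unit vectors p₁, p₂ with components (cos φ cos λ, cos φ sin λ, sin φ).
The central angle between the endpoints is δ = arccos(p₁·p₂) ≈ 0.985 rad (56.5°). The total great-circle distance is δ·R ≈ 0.985 × 6371 ≈ 6277 km, so the target fraction is f = 1000/6277 ≈ 0.159.
Interpolate at f ≈ 0.159 with slerp weights a = sin((1−f)δ)/sin δ ≈ 0.884, b = sin(fδ)/sin δ ≈ 0.188.
p = a·p₁ + b·p₂ ≈ (0.909, 0.415, 0.031); φ = arcsin(p_z) ≈ 1.80°, λ = atan2(p_y, p_x) ≈ 24.53°.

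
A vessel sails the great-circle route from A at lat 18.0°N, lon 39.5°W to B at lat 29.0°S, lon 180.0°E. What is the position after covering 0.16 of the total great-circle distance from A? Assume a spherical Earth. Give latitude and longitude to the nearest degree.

Convert each endpoint to a unit vector on the sphere (x = cos φ cos λ, y = cos φ sin λ, z = sin φ).
The central angle between the endpoints is δ = arccos(p₁·p₂) ≈ 2.484 rad (142.3°).
Interpolate at f = 0.16 with slerp weights a = sin((1−f)δ)/sin δ ≈ 1.424, b = sin(fδ)/sin δ ≈ 0.634.
p = a·p₁ + b·p₂ ≈ (0.491, -0.861, 0.133); φ = arcsin(p_z) ≈ 7.63°, λ = atan2(p_y, p_x) ≈ -60.33°.

≈ lat 8°N, lon 60°W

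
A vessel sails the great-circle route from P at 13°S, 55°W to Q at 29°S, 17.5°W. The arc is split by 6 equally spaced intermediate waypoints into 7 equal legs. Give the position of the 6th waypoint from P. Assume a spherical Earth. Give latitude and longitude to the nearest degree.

The haversine formula gives a central angle δ ≈ 0.668 rad (38.3°) between the endpoints.
Interpolate at f = 6/7 with slerp weights a = sin((1−f)δ)/sin δ ≈ 0.154, b = sin(fδ)/sin δ ≈ 0.875.
p = a·p₁ + b·p₂ ≈ (0.816, -0.353, -0.459); φ = arcsin(p_z) ≈ -27.30°, λ = atan2(p_y, p_x) ≈ -23.39°.

≈ 27°S, 23°W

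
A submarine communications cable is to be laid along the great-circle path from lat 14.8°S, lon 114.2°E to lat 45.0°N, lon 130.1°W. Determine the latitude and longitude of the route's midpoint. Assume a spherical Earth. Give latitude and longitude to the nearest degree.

≈ lat 26°N, lon 158°E

Write both endpoints as unit vectors p₁, p₂ with components (cos φ cos λ, cos φ sin λ, sin φ).
The central angle between the endpoints is δ = arccos(p₁·p₂) ≈ 2.068 rad (118.5°).
Interpolate at f = 1/2 with slerp weights a = sin((1−f)δ)/sin δ ≈ 0.978, b = sin(fδ)/sin δ ≈ 0.978.
p = a·p₁ + b·p₂ ≈ (-0.833, 0.333, 0.442); φ = arcsin(p_z) ≈ 26.21°, λ = atan2(p_y, p_x) ≈ 158.18°.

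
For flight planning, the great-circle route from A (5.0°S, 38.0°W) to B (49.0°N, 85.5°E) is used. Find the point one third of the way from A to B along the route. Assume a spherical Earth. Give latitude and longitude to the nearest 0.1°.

Write both endpoints as unit vectors p₁, p₂ with components (cos φ cos λ, cos φ sin λ, sin φ).
The central angle between the endpoints is δ = arccos(p₁·p₂) ≈ 2.011 rad (115.2°).
Interpolate at f = 1/3 with slerp weights a = sin((1−f)δ)/sin δ ≈ 1.077, b = sin(fδ)/sin δ ≈ 0.687.
p = a·p₁ + b·p₂ ≈ (0.880, -0.211, 0.425); φ = arcsin(p_z) ≈ 25.13°, λ = atan2(p_y, p_x) ≈ -13.47°.

≈ (25.1°N, 13.5°W)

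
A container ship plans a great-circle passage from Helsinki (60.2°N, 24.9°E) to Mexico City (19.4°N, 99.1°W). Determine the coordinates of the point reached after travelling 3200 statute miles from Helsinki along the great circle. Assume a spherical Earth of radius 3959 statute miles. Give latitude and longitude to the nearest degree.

≈ (55°N, 70°W)

From cos δ = sin φ₁ sin φ₂ + cos φ₁ cos φ₂ cos Δλ, the central angle is δ ≈ 1.545 rad (88.5°). The total great-circle distance is δ·R ≈ 1.545 × 3959 ≈ 6115 mi, so the target fraction is f = 3200/6115 ≈ 0.523.
Interpolate at f ≈ 0.523 with slerp weights a = sin((1−f)δ)/sin δ ≈ 0.672, b = sin(fδ)/sin δ ≈ 0.723.
p = a·p₁ + b·p₂ ≈ (0.195, -0.533, 0.823); φ = arcsin(p_z) ≈ 55.41°, λ = atan2(p_y, p_x) ≈ -69.91°.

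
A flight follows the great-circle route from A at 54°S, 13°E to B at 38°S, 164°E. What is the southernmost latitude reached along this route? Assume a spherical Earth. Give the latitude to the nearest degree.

≈ 77°S

The great circle lies in the plane with unit normal n̂ = (p₁ × p₂)/|p₁ × p₂|.
Here n̂_z ≈ +0.226; the vertex latitude is φ_max = arccos|n̂_z| ≈ 77.0°.
Check via Clairaut: cos φ_max = |cos φ₁| · sin C = cos(54.0°)·sin(157.4°) ≈ 0.226, again giving ≈ 77.0°.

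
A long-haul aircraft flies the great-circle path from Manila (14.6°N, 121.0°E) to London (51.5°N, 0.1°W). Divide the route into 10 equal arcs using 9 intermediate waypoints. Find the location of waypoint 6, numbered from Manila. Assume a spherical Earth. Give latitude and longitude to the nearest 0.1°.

The haversine formula gives a central angle δ ≈ 1.685 rad (96.5°) between the endpoints.
Interpolate at f = 6/10 with slerp weights a = sin((1−f)δ)/sin δ ≈ 0.628, b = sin(fδ)/sin δ ≈ 0.853.
p = a·p₁ + b·p₂ ≈ (0.218, 0.520, 0.826); φ = arcsin(p_z) ≈ 55.67°, λ = atan2(p_y, p_x) ≈ 67.28°.

≈ (55.7°N, 67.3°E)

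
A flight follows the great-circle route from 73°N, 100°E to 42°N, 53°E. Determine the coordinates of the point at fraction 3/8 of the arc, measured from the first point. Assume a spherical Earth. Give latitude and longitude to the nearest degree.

Write both endpoints as unit vectors p₁, p₂ with components (cos φ cos λ, cos φ sin λ, sin φ).
The central angle between the endpoints is δ = arccos(p₁·p₂) ≈ 0.663 rad (38.0°).
Interpolate at f = 3/8 with slerp weights a = sin((1−f)δ)/sin δ ≈ 0.654, b = sin(fδ)/sin δ ≈ 0.400.
p = a·p₁ + b·p₂ ≈ (0.146, 0.426, 0.893); φ = arcsin(p_z) ≈ 63.27°, λ = atan2(p_y, p_x) ≈ 71.12°.

≈ 63°N, 71°E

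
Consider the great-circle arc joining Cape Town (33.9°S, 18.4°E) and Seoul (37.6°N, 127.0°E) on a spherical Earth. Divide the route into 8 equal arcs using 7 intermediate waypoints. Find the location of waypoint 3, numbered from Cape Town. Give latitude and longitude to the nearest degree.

Write both endpoints as unit vectors p₁, p₂ with components (cos φ cos λ, cos φ sin λ, sin φ).
The central angle between the endpoints is δ = arccos(p₁·p₂) ≈ 2.153 rad (123.4°).
Interpolate at f = 3/8 with slerp weights a = sin((1−f)δ)/sin δ ≈ 1.167, b = sin(fδ)/sin δ ≈ 0.865.
p = a·p₁ + b·p₂ ≈ (0.507, 0.853, -0.123); φ = arcsin(p_z) ≈ -7.07°, λ = atan2(p_y, p_x) ≈ 59.29°.

≈ 7°S, 59°E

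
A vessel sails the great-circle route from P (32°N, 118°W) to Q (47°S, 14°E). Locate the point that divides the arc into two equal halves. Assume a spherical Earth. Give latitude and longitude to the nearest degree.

Write both endpoints as unit vectors p₁, p₂ with components (cos φ cos λ, cos φ sin λ, sin φ).
The central angle between the endpoints is δ = arccos(p₁·p₂) ≈ 2.457 rad (140.8°).
Interpolate at f = 1/2 with slerp weights a = sin((1−f)δ)/sin δ ≈ 1.489, b = sin(fδ)/sin δ ≈ 1.489.
p = a·p₁ + b·p₂ ≈ (0.393, -0.869, -0.300); φ = arcsin(p_z) ≈ -17.46°, λ = atan2(p_y, p_x) ≈ -65.70°.

≈ (17°S, 66°W)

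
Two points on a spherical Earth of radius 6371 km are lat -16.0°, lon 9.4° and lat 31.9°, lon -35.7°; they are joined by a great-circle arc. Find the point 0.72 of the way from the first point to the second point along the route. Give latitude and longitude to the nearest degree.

The haversine formula gives a central angle δ ≈ 1.126 rad (64.5°) between the endpoints.
Interpolate at f = 0.72 with slerp weights a = sin((1−f)δ)/sin δ ≈ 0.343, b = sin(fδ)/sin δ ≈ 0.803.
p = a·p₁ + b·p₂ ≈ (0.879, -0.344, 0.330); φ = arcsin(p_z) ≈ 19.24°, λ = atan2(p_y, p_x) ≈ -21.36°.

≈ lat 19°, lon -21°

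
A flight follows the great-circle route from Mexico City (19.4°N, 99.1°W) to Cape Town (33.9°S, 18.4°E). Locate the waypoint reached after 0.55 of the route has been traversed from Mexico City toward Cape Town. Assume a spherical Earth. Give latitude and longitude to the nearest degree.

The haversine formula gives a central angle δ ≈ 2.149 rad (123.1°) between the endpoints.
Interpolate at f = 0.55 with slerp weights a = sin((1−f)δ)/sin δ ≈ 0.983, b = sin(fδ)/sin δ ≈ 1.105.
p = a·p₁ + b·p₂ ≈ (0.724, -0.626, -0.290); φ = arcsin(p_z) ≈ -16.85°, λ = atan2(p_y, p_x) ≈ -40.87°.

≈ (17°S, 41°W)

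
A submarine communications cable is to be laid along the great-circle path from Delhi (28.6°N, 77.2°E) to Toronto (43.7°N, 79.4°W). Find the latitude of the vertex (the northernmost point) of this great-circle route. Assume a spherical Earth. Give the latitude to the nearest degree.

The great circle lies in the plane with unit normal n̂ = (p₁ × p₂)/|p₁ × p₂|.
Here n̂_z ≈ -0.260; the vertex latitude is φ_max = arccos|n̂_z| ≈ 74.9°.
Check via Clairaut: cos φ_max = |cos φ₁| · sin C = cos(28.6°)·sin(17.3°) ≈ 0.260, again giving ≈ 74.9°.

≈ 75°N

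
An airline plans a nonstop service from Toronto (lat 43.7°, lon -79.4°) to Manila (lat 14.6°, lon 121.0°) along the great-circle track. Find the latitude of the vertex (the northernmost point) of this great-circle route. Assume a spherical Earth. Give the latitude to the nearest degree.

The great circle lies in the plane with unit normal n̂ = (p₁ × p₂)/|p₁ × p₂|.
Here n̂_z ≈ -0.278; the vertex latitude is φ_max = arccos|n̂_z| ≈ 73.8°.

≈ 74°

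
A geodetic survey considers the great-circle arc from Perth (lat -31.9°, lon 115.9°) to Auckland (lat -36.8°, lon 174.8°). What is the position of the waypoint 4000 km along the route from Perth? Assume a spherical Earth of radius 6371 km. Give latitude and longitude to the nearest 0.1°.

Write both endpoints as unit vectors p₁, p₂ with components (cos φ cos λ, cos φ sin λ, sin φ).
The central angle between the endpoints is δ = arccos(p₁·p₂) ≈ 0.840 rad (48.1°). The total great-circle distance is δ·R ≈ 0.840 × 6371 ≈ 5350 km, so the target fraction is f = 4000/5350 ≈ 0.748.
Interpolate at f ≈ 0.748 with slerp weights a = sin((1−f)δ)/sin δ ≈ 0.282, b = sin(fδ)/sin δ ≈ 0.789.
p = a·p₁ + b·p₂ ≈ (-0.734, 0.273, -0.622); φ = arcsin(p_z) ≈ -38.46°, λ = atan2(p_y, p_x) ≈ 159.60°.

≈ lat -38.5°, lon 159.6°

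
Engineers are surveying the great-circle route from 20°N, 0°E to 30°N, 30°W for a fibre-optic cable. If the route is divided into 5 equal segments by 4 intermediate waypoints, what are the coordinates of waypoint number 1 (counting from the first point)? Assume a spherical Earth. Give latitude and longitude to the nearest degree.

≈ 22°N, 6°W

Convert each endpoint to a unit vector on the sphere (x = cos φ cos λ, y = cos φ sin λ, z = sin φ).
The central angle between the endpoints is δ = arccos(p₁·p₂) ≈ 0.504 rad (28.9°).
Interpolate at f = 1/5 with slerp weights a = sin((1−f)δ)/sin δ ≈ 0.812, b = sin(fδ)/sin δ ≈ 0.208.
p = a·p₁ + b·p₂ ≈ (0.920, -0.090, 0.382); φ = arcsin(p_z) ≈ 22.46°, λ = atan2(p_y, p_x) ≈ -5.60°.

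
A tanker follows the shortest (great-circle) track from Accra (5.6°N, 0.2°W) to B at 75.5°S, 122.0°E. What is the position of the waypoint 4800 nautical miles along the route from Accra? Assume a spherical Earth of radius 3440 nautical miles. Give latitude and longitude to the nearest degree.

≈ 70°S, 38°E

The haversine formula gives a central angle δ ≈ 1.800 rad (103.1°) between the endpoints. The total great-circle distance is δ·R ≈ 1.800 × 3440 ≈ 6192 nmi, so the target fraction is f = 4800/6192 ≈ 0.775.
Interpolate at f ≈ 0.775 with slerp weights a = sin((1−f)δ)/sin δ ≈ 0.404, b = sin(fδ)/sin δ ≈ 1.011.
p = a·p₁ + b·p₂ ≈ (0.268, 0.213, -0.939); φ = arcsin(p_z) ≈ -69.96°, λ = atan2(p_y, p_x) ≈ 38.49°.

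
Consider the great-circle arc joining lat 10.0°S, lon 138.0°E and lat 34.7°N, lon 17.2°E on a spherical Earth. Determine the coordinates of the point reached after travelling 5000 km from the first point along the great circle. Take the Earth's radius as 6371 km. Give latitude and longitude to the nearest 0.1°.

From cos δ = sin φ₁ sin φ₂ + cos φ₁ cos φ₂ cos Δλ, the central angle is δ ≈ 2.110 rad (120.9°). The total great-circle distance is δ·R ≈ 2.110 × 6371 ≈ 13443 km, so the target fraction is f = 5000/13443 ≈ 0.372.
Interpolate at f ≈ 0.372 with slerp weights a = sin((1−f)δ)/sin δ ≈ 1.130, b = sin(fδ)/sin δ ≈ 0.824.
p = a·p₁ + b·p₂ ≈ (-0.180, 0.945, 0.273); φ = arcsin(p_z) ≈ 15.81°, λ = atan2(p_y, p_x) ≈ 100.81°.

≈ lat 15.8°N, lon 100.8°E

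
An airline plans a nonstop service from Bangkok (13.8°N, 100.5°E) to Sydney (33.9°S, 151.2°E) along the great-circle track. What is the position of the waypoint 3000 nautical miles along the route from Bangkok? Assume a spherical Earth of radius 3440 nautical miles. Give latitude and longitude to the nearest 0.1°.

Write both endpoints as unit vectors p₁, p₂ with components (cos φ cos λ, cos φ sin λ, sin φ).
The central angle between the endpoints is δ = arccos(p₁·p₂) ≈ 1.184 rad (67.8°). The total great-circle distance is δ·R ≈ 1.184 × 3440 ≈ 4072 nmi, so the target fraction is f = 3000/4072 ≈ 0.737.
Interpolate at f ≈ 0.737 with slerp weights a = sin((1−f)δ)/sin δ ≈ 0.331, b = sin(fδ)/sin δ ≈ 0.827.
p = a·p₁ + b·p₂ ≈ (-0.660, 0.647, -0.382); φ = arcsin(p_z) ≈ -22.47°, λ = atan2(p_y, p_x) ≈ 135.58°.

≈ 22.5°S, 135.6°E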